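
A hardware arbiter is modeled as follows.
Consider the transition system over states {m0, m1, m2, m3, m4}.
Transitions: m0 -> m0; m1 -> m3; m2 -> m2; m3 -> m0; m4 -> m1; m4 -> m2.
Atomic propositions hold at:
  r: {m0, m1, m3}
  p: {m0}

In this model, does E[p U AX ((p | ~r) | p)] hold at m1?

Sat(~r) = {m2, m4}
Sat(p | ~r) = {m0, m2, m4}
Sat((p | ~r) | p) = {m0, m2, m4}
Sat(AX ((p | ~r) | p)) = {s : every successor in {m0, m2, m4}} = {m0, m2, m3}
E[p U AX ((p | ~r) | p)]: least fixpoint, start Z0 = Sat(AX ((p | ~r) | p)) = {m0, m2, m3}, add states in Sat(p) with some successor in Z. Already a fixed point.
Sat(E[p U AX ((p | ~r) | p)]) = {m0, m2, m3}
m1 ∉ Sat(E[p U AX ((p | ~r) | p)]) = {m0, m2, m3}, so the formula does not hold at m1.

No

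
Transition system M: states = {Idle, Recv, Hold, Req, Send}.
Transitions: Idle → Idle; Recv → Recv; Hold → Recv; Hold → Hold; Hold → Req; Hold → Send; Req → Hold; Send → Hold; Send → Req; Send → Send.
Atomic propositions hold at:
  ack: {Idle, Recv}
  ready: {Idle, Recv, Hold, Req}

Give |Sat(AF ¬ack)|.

Sat(¬ack) = {Hold, Req, Send}
AF ¬ack: least fixpoint, start Z0 = {Hold, Req, Send}, add states with every successor in Z. Already a fixed point.
Sat(AF ¬ack) = {Hold, Req, Send}
|Sat(AF ¬ack)| = |{Hold, Req, Send}| = 3.

3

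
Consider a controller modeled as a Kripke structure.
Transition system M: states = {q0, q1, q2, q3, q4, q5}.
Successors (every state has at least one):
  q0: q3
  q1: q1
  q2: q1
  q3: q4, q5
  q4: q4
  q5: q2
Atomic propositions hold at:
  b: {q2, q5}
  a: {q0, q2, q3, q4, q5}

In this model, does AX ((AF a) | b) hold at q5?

Yes

AF a: least fixpoint, start Z0 = {q0, q2, q3, q4, q5}, add states with every successor in Z. Already a fixed point.
Sat(AF a) = {q0, q2, q3, q4, q5}
Sat((AF a) | b) = {q0, q2, q3, q4, q5}
Sat(AX ((AF a) | b)) = {s : every successor in {q0, q2, q3, q4, q5}} = {q0, q3, q4, q5}
q5 ∈ Sat(AX ((AF a) | b)) = {q0, q3, q4, q5}, so the formula holds at q5.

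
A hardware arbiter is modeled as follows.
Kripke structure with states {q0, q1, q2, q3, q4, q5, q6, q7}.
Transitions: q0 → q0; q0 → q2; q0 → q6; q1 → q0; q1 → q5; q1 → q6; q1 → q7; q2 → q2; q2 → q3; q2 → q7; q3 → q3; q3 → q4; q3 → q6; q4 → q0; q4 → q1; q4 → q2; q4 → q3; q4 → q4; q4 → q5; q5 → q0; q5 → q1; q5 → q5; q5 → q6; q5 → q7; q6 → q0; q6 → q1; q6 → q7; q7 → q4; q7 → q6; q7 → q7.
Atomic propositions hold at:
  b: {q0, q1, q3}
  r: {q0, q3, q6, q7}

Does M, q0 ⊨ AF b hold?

Yes

AF b: least fixpoint, start Z0 = {q0, q1, q3}, add states with every successor in Z. Already a fixed point.
Sat(AF b) = {q0, q1, q3}
q0 ∈ Sat(AF b) = {q0, q1, q3}, so the formula holds at q0.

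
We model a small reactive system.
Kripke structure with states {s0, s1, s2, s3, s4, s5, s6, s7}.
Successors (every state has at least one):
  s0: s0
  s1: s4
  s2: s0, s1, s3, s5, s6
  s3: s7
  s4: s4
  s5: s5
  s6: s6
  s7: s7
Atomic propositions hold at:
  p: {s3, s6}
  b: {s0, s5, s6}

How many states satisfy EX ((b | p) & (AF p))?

Sat(b | p) = {s0, s3, s5, s6}
AF p: least fixpoint, start Z0 = {s3, s6}, add states with every successor in Z. Already a fixed point.
Sat(AF p) = {s3, s6}
Sat((b | p) & (AF p)) = {s3, s6}
Sat(EX ((b | p) & (AF p))) = {s : some successor in {s3, s6}} = {s2, s6}
|Sat(EX ((b | p) & (AF p)))| = |{s2, s6}| = 2.

2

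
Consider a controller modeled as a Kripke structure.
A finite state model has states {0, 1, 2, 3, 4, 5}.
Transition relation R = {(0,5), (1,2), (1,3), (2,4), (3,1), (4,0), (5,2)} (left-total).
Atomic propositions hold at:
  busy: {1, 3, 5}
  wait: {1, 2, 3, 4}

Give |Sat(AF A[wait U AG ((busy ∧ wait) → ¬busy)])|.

4

Sat(busy ∧ wait) = {1, 3}
Sat(¬busy) = {0, 2, 4}
Sat((busy ∧ wait) → ¬busy) = {0, 2, 4, 5}
AG ((busy ∧ wait) → ¬busy): greatest fixpoint, start Z0 = {0, 2, 4, 5}, keep only states in Sat with every successor in Z. Already a fixed point.
Sat(AG ((busy ∧ wait) → ¬busy)) = {0, 2, 4, 5}
A[wait U AG ((busy ∧ wait) → ¬busy)]: least fixpoint, start Z0 = Sat(AG ((busy ∧ wait) → ¬busy)) = {0, 2, 4, 5}, add states in Sat(wait) with every successor in Z. Already a fixed point.
Sat(A[wait U AG ((busy ∧ wait) → ¬busy)]) = {0, 2, 4, 5}
AF A[wait U AG ((busy ∧ wait) → ¬busy)]: least fixpoint, start Z0 = {0, 2, 4, 5}, add states with every successor in Z. Already a fixed point.
Sat(AF A[wait U AG ((busy ∧ wait) → ¬busy)]) = {0, 2, 4, 5}
|Sat(AF A[wait U AG ((busy ∧ wait) → ¬busy)])| = |{0, 2, 4, 5}| = 4.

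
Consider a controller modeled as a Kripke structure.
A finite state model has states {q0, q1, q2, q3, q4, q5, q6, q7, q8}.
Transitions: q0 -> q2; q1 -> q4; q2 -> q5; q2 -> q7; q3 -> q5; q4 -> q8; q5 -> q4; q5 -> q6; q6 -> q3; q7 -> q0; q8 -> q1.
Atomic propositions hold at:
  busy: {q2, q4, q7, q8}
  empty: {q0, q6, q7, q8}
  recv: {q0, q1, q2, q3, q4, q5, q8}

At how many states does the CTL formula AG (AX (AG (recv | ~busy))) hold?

Sat(~busy) = {q0, q1, q3, q5, q6}
Sat(recv | ~busy) = {q0, q1, q2, q3, q4, q5, q6, q8}
AG (recv | ~busy): greatest fixpoint, start Z0 = {q0, q1, q2, q3, q4, q5, q6, q8}, keep only states in Sat with every successor in Z. Z1 = {q0, q1, q3, q4, q5, q6, q8}; Z2 = {q1, q3, q4, q5, q6, q8}; fixed.
Sat(AG (recv | ~busy)) = {q1, q3, q4, q5, q6, q8}
Sat(AX (AG (recv | ~busy))) = {s : every successor in {q1, q3, q4, q5, q6, q8}} = {q1, q3, q4, q5, q6, q8}
AG (AX (AG (recv | ~busy))): greatest fixpoint, start Z0 = {q1, q3, q4, q5, q6, q8}, keep only states in Sat with every successor in Z. Already a fixed point.
Sat(AG (AX (AG (recv | ~busy)))) = {q1, q3, q4, q5, q6, q8}
|Sat(AG (AX (AG (recv | ~busy))))| = |{q1, q3, q4, q5, q6, q8}| = 6.

6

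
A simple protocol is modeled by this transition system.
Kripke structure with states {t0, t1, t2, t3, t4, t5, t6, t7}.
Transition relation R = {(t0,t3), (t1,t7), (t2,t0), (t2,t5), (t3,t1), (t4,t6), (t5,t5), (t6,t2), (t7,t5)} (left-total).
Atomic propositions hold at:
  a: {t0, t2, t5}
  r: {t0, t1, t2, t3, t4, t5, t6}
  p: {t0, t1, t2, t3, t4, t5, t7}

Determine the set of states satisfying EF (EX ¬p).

Sat(¬p) = {t6}
Sat(EX ¬p) = {s : some successor in {t6}} = {t4}
EF (EX ¬p): least fixpoint, start Z0 = {t4}, add states with some successor in Z. Already a fixed point.
Sat(EF (EX ¬p)) = {t4}

{t4}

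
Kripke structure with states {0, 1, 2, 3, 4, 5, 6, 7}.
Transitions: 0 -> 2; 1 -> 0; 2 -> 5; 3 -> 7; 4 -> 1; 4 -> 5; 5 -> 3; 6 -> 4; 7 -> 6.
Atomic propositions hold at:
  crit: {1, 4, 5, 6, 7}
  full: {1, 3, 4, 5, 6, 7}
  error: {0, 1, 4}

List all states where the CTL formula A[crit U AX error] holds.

Sat(AX error) = {s : every successor in {0, 1, 4}} = {1, 6}
A[crit U AX error]: least fixpoint, start Z0 = Sat(AX error) = {1, 6}, add states in Sat(crit) with every successor in Z. Z1 = {1, 6, 7}; fixed.
Sat(A[crit U AX error]) = {1, 6, 7}

{1, 6, 7}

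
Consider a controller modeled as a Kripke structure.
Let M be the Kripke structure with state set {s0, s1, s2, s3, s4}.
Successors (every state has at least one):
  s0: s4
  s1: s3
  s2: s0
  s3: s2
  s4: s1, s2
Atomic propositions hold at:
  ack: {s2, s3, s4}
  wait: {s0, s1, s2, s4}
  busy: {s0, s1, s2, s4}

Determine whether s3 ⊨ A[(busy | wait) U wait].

No

Sat(busy | wait) = {s0, s1, s2, s4}
A[(busy | wait) U wait]: least fixpoint, start Z0 = Sat(wait) = {s0, s1, s2, s4}, add states in Sat(busy | wait) with every successor in Z. Already a fixed point.
Sat(A[(busy | wait) U wait]) = {s0, s1, s2, s4}
s3 ∉ Sat(A[(busy | wait) U wait]) = {s0, s1, s2, s4}, so the formula does not hold at s3.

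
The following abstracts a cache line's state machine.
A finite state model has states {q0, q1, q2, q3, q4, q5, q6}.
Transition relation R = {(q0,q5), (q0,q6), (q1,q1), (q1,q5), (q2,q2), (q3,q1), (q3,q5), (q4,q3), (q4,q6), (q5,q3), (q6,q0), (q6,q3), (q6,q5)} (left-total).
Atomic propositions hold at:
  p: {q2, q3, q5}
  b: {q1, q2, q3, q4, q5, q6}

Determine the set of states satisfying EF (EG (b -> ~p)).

{q0, q1, q3, q4, q5, q6}

Sat(~p) = {q0, q1, q4, q6}
Sat(b -> ~p) = {q0, q1, q4, q6}
EG (b -> ~p): greatest fixpoint, start Z0 = {q0, q1, q4, q6}, keep only states in Sat with some successor in Z. Already a fixed point.
Sat(EG (b -> ~p)) = {q0, q1, q4, q6}
EF (EG (b -> ~p)): least fixpoint, start Z0 = {q0, q1, q4, q6}, add states with some successor in Z. Z1 = {q0, q1, q3, q4, q6}; Z2 = {q0, q1, q3, q4, q5, q6}; fixed.
Sat(EF (EG (b -> ~p))) = {q0, q1, q3, q4, q5, q6}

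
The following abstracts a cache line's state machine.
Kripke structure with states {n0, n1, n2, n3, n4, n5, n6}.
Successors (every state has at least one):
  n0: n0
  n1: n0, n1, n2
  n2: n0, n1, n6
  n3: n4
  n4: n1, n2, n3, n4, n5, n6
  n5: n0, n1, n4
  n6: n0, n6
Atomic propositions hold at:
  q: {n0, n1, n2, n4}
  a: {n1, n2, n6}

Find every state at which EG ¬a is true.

{n0, n3, n4, n5}

Sat(¬a) = {n0, n3, n4, n5}
EG ¬a: greatest fixpoint, start Z0 = {n0, n3, n4, n5}, keep only states in Sat with some successor in Z. Already a fixed point.
Sat(EG ¬a) = {n0, n3, n4, n5}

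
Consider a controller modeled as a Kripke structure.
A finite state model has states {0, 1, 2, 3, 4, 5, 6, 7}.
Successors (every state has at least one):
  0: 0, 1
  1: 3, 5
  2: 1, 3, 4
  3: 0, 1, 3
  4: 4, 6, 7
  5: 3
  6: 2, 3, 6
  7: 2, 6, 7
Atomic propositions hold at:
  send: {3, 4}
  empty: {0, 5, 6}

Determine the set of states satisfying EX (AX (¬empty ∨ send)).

{1, 6, 7}

Sat(¬empty) = {1, 2, 3, 4, 7}
Sat(¬empty ∨ send) = {1, 2, 3, 4, 7}
Sat(AX (¬empty ∨ send)) = {s : every successor in {1, 2, 3, 4, 7}} = {2, 5}
Sat(EX (AX (¬empty ∨ send))) = {s : some successor in {2, 5}} = {1, 6, 7}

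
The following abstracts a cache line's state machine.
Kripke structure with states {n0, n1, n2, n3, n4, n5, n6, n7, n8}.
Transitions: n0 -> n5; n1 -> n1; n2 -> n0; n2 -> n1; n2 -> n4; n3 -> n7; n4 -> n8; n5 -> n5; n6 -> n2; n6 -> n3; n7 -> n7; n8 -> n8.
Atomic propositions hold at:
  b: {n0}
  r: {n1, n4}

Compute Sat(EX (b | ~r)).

Sat(~r) = {n0, n2, n3, n5, n6, n7, n8}
Sat(b | ~r) = {n0, n2, n3, n5, n6, n7, n8}
Sat(EX (b | ~r)) = {s : some successor in {n0, n2, n3, n5, n6, n7, n8}} = {n0, n2, n3, n4, n5, n6, n7, n8}

{n0, n2, n3, n4, n5, n6, n7, n8}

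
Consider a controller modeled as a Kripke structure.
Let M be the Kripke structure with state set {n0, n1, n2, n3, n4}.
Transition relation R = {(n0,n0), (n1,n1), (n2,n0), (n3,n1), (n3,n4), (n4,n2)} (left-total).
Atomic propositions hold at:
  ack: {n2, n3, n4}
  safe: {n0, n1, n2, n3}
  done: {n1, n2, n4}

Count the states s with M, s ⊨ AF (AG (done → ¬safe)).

Sat(¬safe) = {n4}
Sat(done → ¬safe) = {n0, n3, n4}
AG (done → ¬safe): greatest fixpoint, start Z0 = {n0, n3, n4}, keep only states in Sat with every successor in Z. Z1 = {n0}; fixed.
Sat(AG (done → ¬safe)) = {n0}
AF (AG (done → ¬safe)): least fixpoint, start Z0 = {n0}, add states with every successor in Z. Z1 = {n0, n2}; Z2 = {n0, n2, n4}; fixed.
Sat(AF (AG (done → ¬safe))) = {n0, n2, n4}
|Sat(AF (AG (done → ¬safe)))| = |{n0, n2, n4}| = 3.

3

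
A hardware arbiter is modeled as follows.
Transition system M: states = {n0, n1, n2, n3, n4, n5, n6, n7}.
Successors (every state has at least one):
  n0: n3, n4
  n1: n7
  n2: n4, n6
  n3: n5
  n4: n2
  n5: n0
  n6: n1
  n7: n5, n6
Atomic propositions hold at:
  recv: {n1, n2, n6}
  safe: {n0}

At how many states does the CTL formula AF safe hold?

AF safe: least fixpoint, start Z0 = {n0}, add states with every successor in Z. Z1 = {n0, n5}; Z2 = {n0, n3, n5}; fixed.
Sat(AF safe) = {n0, n3, n5}
|Sat(AF safe)| = |{n0, n3, n5}| = 3.

3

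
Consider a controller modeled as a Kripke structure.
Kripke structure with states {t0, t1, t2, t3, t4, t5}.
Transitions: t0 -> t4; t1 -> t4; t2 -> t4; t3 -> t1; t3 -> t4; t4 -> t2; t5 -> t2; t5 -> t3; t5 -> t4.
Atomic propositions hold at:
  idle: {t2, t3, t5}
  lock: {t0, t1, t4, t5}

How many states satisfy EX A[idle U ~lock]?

Sat(~lock) = {t2, t3}
A[idle U ~lock]: least fixpoint, start Z0 = Sat(~lock) = {t2, t3}, add states in Sat(idle) with every successor in Z. Already a fixed point.
Sat(A[idle U ~lock]) = {t2, t3}
Sat(EX A[idle U ~lock]) = {s : some successor in {t2, t3}} = {t4, t5}
|Sat(EX A[idle U ~lock])| = |{t4, t5}| = 2.

2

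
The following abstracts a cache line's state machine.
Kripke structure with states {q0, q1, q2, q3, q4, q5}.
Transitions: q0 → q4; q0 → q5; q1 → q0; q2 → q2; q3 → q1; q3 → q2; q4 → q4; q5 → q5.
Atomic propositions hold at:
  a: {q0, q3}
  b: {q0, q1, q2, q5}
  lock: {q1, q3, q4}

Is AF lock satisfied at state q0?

No

AF lock: least fixpoint, start Z0 = {q1, q3, q4}, add states with every successor in Z. Already a fixed point.
Sat(AF lock) = {q1, q3, q4}
q0 ∉ Sat(AF lock) = {q1, q3, q4}, so the formula does not hold at q0.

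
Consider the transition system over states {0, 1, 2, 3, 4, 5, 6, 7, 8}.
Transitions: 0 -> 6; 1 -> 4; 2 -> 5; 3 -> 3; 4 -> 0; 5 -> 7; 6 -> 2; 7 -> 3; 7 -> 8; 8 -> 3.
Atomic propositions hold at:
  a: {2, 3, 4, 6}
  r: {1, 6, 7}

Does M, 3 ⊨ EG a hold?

EG a: greatest fixpoint, start Z0 = {2, 3, 4, 6}, keep only states in Sat with some successor in Z. Z1 = {3, 6}; Z2 = {3}; fixed.
Sat(EG a) = {3}
3 ∈ Sat(EG a) = {3}, so the formula holds at 3.

Yes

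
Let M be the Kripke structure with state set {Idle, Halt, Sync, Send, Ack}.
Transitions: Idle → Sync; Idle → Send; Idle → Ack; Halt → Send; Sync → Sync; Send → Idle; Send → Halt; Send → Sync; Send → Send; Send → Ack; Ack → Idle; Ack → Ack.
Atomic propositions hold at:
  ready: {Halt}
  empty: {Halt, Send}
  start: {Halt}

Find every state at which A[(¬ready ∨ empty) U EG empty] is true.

{Halt, Send}

Sat(¬ready) = {Idle, Sync, Send, Ack}
Sat(¬ready ∨ empty) = {Idle, Halt, Sync, Send, Ack}
EG empty: greatest fixpoint, start Z0 = {Halt, Send}, keep only states in Sat with some successor in Z. Already a fixed point.
Sat(EG empty) = {Halt, Send}
A[(¬ready ∨ empty) U EG empty]: least fixpoint, start Z0 = Sat(EG empty) = {Halt, Send}, add states in Sat(¬ready ∨ empty) with every successor in Z. Already a fixed point.
Sat(A[(¬ready ∨ empty) U EG empty]) = {Halt, Send}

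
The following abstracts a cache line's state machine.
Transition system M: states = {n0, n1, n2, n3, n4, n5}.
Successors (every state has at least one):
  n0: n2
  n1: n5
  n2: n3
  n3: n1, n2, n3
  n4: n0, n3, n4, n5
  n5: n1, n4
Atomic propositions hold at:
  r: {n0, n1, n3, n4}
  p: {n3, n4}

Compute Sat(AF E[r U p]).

{n0, n2, n3, n4}

E[r U p]: least fixpoint, start Z0 = Sat(p) = {n3, n4}, add states in Sat(r) with some successor in Z. Already a fixed point.
Sat(E[r U p]) = {n3, n4}
AF E[r U p]: least fixpoint, start Z0 = {n3, n4}, add states with every successor in Z. Z1 = {n2, n3, n4}; Z2 = {n0, n2, n3, n4}; fixed.
Sat(AF E[r U p]) = {n0, n2, n3, n4}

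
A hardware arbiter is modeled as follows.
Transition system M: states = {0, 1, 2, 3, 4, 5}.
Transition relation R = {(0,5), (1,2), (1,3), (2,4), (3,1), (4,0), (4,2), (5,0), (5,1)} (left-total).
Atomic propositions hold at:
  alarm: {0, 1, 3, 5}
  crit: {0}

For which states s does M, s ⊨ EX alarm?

{0, 1, 3, 4, 5}

Sat(EX alarm) = {s : some successor in {0, 1, 3, 5}} = {0, 1, 3, 4, 5}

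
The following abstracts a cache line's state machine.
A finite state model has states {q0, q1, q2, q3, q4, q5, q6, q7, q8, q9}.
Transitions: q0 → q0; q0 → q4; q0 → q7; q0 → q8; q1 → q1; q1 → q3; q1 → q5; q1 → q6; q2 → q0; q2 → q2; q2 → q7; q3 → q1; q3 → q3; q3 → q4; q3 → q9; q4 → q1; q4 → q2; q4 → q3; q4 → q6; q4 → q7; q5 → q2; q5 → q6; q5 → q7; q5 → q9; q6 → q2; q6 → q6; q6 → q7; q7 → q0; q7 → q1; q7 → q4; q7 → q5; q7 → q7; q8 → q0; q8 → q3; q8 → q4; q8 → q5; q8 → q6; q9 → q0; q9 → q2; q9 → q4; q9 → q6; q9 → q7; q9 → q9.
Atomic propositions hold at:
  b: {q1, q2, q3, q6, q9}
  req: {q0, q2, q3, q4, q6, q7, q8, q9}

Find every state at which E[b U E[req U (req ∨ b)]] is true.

{q0, q1, q2, q3, q4, q6, q7, q8, q9}

Sat(req ∨ b) = {q0, q1, q2, q3, q4, q6, q7, q8, q9}
E[req U (req ∨ b)]: least fixpoint, start Z0 = Sat((req ∨ b)) = {q0, q1, q2, q3, q4, q6, q7, q8, q9}, add states in Sat(req) with some successor in Z. Already a fixed point.
Sat(E[req U (req ∨ b)]) = {q0, q1, q2, q3, q4, q6, q7, q8, q9}
E[b U E[req U (req ∨ b)]]: least fixpoint, start Z0 = Sat(E[req U (req ∨ b)]) = {q0, q1, q2, q3, q4, q6, q7, q8, q9}, add states in Sat(b) with some successor in Z. Already a fixed point.
Sat(E[b U E[req U (req ∨ b)]]) = {q0, q1, q2, q3, q4, q6, q7, q8, q9}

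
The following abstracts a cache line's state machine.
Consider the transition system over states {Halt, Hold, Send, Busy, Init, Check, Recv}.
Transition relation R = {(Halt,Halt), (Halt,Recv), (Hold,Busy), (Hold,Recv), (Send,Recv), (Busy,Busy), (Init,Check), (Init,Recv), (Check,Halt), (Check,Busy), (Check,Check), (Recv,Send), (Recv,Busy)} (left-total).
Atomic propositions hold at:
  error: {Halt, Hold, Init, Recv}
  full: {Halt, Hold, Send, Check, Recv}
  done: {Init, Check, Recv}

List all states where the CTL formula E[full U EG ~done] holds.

Sat(~done) = {Halt, Hold, Send, Busy}
EG ~done: greatest fixpoint, start Z0 = {Halt, Hold, Send, Busy}, keep only states in Sat with some successor in Z. Z1 = {Halt, Hold, Busy}; fixed.
Sat(EG ~done) = {Halt, Hold, Busy}
E[full U EG ~done]: least fixpoint, start Z0 = Sat(EG ~done) = {Halt, Hold, Busy}, add states in Sat(full) with some successor in Z. Z1 = {Halt, Hold, Busy, Check, Recv}; Z2 = {Halt, Hold, Send, Busy, Check, Recv}; fixed.
Sat(E[full U EG ~done]) = {Halt, Hold, Send, Busy, Check, Recv}

{Halt, Hold, Send, Busy, Check, Recv}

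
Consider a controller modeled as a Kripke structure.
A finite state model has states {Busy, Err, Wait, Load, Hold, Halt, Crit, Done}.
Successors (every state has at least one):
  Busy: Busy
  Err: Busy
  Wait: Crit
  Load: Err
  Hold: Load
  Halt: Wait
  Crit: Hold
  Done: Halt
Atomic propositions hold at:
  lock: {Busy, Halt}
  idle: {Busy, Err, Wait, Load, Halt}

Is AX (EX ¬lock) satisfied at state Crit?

Yes

Sat(¬lock) = {Err, Wait, Load, Hold, Crit, Done}
Sat(EX ¬lock) = {s : some successor in {Err, Wait, Load, Hold, Crit, Done}} = {Wait, Load, Hold, Halt, Crit}
Sat(AX (EX ¬lock)) = {s : every successor in {Wait, Load, Hold, Halt, Crit}} = {Wait, Hold, Halt, Crit, Done}
Crit ∈ Sat(AX (EX ¬lock)) = {Wait, Hold, Halt, Crit, Done}, so the formula holds at Crit.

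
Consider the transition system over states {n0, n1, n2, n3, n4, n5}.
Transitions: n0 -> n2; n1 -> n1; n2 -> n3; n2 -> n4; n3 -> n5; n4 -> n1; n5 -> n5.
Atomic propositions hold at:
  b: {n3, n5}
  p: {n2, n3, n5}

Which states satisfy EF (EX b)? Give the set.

{n0, n2, n3, n5}

Sat(EX b) = {s : some successor in {n3, n5}} = {n2, n3, n5}
EF (EX b): least fixpoint, start Z0 = {n2, n3, n5}, add states with some successor in Z. Z1 = {n0, n2, n3, n5}; fixed.
Sat(EF (EX b)) = {n0, n2, n3, n5}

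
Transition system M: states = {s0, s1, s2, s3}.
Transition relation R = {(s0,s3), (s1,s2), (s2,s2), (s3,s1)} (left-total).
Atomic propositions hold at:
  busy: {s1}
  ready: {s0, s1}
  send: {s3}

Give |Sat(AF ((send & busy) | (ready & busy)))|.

Sat(send & busy) = ∅
Sat(ready & busy) = {s1}
Sat((send & busy) | (ready & busy)) = {s1}
AF ((send & busy) | (ready & busy)): least fixpoint, start Z0 = {s1}, add states with every successor in Z. Z1 = {s1, s3}; Z2 = {s0, s1, s3}; fixed.
Sat(AF ((send & busy) | (ready & busy))) = {s0, s1, s3}
|Sat(AF ((send & busy) | (ready & busy)))| = |{s0, s1, s3}| = 3.

3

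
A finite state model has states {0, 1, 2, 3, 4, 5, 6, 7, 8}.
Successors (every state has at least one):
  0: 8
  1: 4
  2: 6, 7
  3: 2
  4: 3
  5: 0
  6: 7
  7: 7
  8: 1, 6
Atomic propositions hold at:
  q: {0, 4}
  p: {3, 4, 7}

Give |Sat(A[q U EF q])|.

5

EF q: least fixpoint, start Z0 = {0, 4}, add states with some successor in Z. Z1 = {0, 1, 4, 5}; Z2 = {0, 1, 4, 5, 8}; fixed.
Sat(EF q) = {0, 1, 4, 5, 8}
A[q U EF q]: least fixpoint, start Z0 = Sat(EF q) = {0, 1, 4, 5, 8}, add states in Sat(q) with every successor in Z. Already a fixed point.
Sat(A[q U EF q]) = {0, 1, 4, 5, 8}
|Sat(A[q U EF q])| = |{0, 1, 4, 5, 8}| = 5.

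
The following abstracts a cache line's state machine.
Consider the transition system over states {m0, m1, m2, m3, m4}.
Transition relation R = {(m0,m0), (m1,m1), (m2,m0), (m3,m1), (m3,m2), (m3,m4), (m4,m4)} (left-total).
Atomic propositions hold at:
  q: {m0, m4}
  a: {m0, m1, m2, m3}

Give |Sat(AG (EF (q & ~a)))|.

Sat(~a) = {m4}
Sat(q & ~a) = {m4}
EF (q & ~a): least fixpoint, start Z0 = {m4}, add states with some successor in Z. Z1 = {m3, m4}; fixed.
Sat(EF (q & ~a)) = {m3, m4}
AG (EF (q & ~a)): greatest fixpoint, start Z0 = {m3, m4}, keep only states in Sat with every successor in Z. Z1 = {m4}; fixed.
Sat(AG (EF (q & ~a))) = {m4}
|Sat(AG (EF (q & ~a)))| = |{m4}| = 1.

1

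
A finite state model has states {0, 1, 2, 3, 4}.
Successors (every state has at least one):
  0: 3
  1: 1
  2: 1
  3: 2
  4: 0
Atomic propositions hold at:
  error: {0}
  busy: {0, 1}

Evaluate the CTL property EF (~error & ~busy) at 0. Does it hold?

Yes

Sat(~error) = {1, 2, 3, 4}
Sat(~busy) = {2, 3, 4}
Sat(~error & ~busy) = {2, 3, 4}
EF (~error & ~busy): least fixpoint, start Z0 = {2, 3, 4}, add states with some successor in Z. Z1 = {0, 2, 3, 4}; fixed.
Sat(EF (~error & ~busy)) = {0, 2, 3, 4}
0 ∈ Sat(EF (~error & ~busy)) = {0, 2, 3, 4}, so the formula holds at 0.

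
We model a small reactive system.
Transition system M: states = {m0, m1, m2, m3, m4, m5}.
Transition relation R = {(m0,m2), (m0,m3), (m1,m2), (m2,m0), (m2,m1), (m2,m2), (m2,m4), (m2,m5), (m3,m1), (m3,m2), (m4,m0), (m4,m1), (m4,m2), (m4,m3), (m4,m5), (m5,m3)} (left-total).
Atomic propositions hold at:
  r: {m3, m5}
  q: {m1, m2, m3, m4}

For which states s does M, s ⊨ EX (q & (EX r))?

Sat(EX r) = {s : some successor in {m3, m5}} = {m0, m2, m4, m5}
Sat(q & (EX r)) = {m2, m4}
Sat(EX (q & (EX r))) = {s : some successor in {m2, m4}} = {m0, m1, m2, m3, m4}

{m0, m1, m2, m3, m4}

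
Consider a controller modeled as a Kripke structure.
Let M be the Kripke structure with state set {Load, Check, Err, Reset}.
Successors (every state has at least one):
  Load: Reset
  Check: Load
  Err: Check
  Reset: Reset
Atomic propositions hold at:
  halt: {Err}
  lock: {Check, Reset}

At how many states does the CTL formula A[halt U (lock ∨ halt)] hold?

Sat(lock ∨ halt) = {Check, Err, Reset}
A[halt U (lock ∨ halt)]: least fixpoint, start Z0 = Sat((lock ∨ halt)) = {Check, Err, Reset}, add states in Sat(halt) with every successor in Z. Already a fixed point.
Sat(A[halt U (lock ∨ halt)]) = {Check, Err, Reset}
|Sat(A[halt U (lock ∨ halt)])| = |{Check, Err, Reset}| = 3.

3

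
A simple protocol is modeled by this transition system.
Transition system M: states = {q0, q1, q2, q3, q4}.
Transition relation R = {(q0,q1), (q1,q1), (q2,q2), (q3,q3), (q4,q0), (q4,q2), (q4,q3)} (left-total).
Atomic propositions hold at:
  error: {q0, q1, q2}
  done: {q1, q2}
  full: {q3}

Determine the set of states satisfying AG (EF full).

{q3}

EF full: least fixpoint, start Z0 = {q3}, add states with some successor in Z. Z1 = {q3, q4}; fixed.
Sat(EF full) = {q3, q4}
AG (EF full): greatest fixpoint, start Z0 = {q3, q4}, keep only states in Sat with every successor in Z. Z1 = {q3}; fixed.
Sat(AG (EF full)) = {q3}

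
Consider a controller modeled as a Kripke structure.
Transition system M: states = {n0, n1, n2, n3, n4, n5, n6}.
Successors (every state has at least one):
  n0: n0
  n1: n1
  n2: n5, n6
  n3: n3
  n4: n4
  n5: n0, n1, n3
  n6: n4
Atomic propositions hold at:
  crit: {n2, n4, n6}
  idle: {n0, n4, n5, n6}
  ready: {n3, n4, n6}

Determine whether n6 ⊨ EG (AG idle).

AG idle: greatest fixpoint, start Z0 = {n0, n4, n5, n6}, keep only states in Sat with every successor in Z. Z1 = {n0, n4, n6}; fixed.
Sat(AG idle) = {n0, n4, n6}
EG (AG idle): greatest fixpoint, start Z0 = {n0, n4, n6}, keep only states in Sat with some successor in Z. Already a fixed point.
Sat(EG (AG idle)) = {n0, n4, n6}
n6 ∈ Sat(EG (AG idle)) = {n0, n4, n6}, so the formula holds at n6.

Yes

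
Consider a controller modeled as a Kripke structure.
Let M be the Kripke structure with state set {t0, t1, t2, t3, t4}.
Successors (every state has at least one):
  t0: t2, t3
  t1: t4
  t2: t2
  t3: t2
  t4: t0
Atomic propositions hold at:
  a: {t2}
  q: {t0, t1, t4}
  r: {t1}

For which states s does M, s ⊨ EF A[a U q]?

{t0, t1, t4}

A[a U q]: least fixpoint, start Z0 = Sat(q) = {t0, t1, t4}, add states in Sat(a) with every successor in Z. Already a fixed point.
Sat(A[a U q]) = {t0, t1, t4}
EF A[a U q]: least fixpoint, start Z0 = {t0, t1, t4}, add states with some successor in Z. Already a fixed point.
Sat(EF A[a U q]) = {t0, t1, t4}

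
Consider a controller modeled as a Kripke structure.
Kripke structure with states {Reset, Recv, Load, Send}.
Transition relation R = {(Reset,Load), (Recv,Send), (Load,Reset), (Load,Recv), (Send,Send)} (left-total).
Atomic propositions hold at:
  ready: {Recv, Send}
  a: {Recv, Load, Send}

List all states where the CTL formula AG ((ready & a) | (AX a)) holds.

Sat(ready & a) = {Recv, Send}
Sat(AX a) = {s : every successor in {Recv, Load, Send}} = {Reset, Recv, Send}
Sat((ready & a) | (AX a)) = {Reset, Recv, Send}
AG ((ready & a) | (AX a)): greatest fixpoint, start Z0 = {Reset, Recv, Send}, keep only states in Sat with every successor in Z. Z1 = {Recv, Send}; fixed.
Sat(AG ((ready & a) | (AX a))) = {Recv, Send}

{Recv, Send}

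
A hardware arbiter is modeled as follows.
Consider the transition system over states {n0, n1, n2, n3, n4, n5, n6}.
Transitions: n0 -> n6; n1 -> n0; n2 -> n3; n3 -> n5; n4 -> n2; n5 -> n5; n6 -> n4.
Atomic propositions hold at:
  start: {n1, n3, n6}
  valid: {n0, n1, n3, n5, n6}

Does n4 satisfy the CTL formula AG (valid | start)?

No

Sat(valid | start) = {n0, n1, n3, n5, n6}
AG (valid | start): greatest fixpoint, start Z0 = {n0, n1, n3, n5, n6}, keep only states in Sat with every successor in Z. Z1 = {n0, n1, n3, n5}; Z2 = {n1, n3, n5}; Z3 = {n3, n5}; fixed.
Sat(AG (valid | start)) = {n3, n5}
n4 ∉ Sat(AG (valid | start)) = {n3, n5}, so the formula does not hold at n4.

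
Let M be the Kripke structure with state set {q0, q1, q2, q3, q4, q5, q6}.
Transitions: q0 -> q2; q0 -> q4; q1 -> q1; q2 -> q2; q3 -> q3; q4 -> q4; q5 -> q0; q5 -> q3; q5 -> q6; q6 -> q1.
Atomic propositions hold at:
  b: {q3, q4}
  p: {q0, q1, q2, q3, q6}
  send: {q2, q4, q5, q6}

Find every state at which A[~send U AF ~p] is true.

{q4, q5}

Sat(~send) = {q0, q1, q3}
Sat(~p) = {q4, q5}
AF ~p: least fixpoint, start Z0 = {q4, q5}, add states with every successor in Z. Already a fixed point.
Sat(AF ~p) = {q4, q5}
A[~send U AF ~p]: least fixpoint, start Z0 = Sat(AF ~p) = {q4, q5}, add states in Sat(~send) with every successor in Z. Already a fixed point.
Sat(A[~send U AF ~p]) = {q4, q5}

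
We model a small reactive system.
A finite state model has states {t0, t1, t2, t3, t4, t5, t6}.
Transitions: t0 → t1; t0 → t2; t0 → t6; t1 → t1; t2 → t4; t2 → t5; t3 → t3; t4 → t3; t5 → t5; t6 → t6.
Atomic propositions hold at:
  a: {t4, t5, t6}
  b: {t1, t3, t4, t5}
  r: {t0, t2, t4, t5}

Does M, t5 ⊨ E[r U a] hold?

E[r U a]: least fixpoint, start Z0 = Sat(a) = {t4, t5, t6}, add states in Sat(r) with some successor in Z. Z1 = {t0, t2, t4, t5, t6}; fixed.
Sat(E[r U a]) = {t0, t2, t4, t5, t6}
t5 ∈ Sat(E[r U a]) = {t0, t2, t4, t5, t6}, so the formula holds at t5.

Yes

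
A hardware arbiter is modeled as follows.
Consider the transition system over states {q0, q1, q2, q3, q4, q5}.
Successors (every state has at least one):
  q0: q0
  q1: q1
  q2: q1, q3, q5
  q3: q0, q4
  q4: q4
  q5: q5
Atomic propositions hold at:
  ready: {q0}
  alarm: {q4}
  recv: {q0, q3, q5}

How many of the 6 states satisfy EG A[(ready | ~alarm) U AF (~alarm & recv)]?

Sat(~alarm) = {q0, q1, q2, q3, q5}
Sat(ready | ~alarm) = {q0, q1, q2, q3, q5}
Sat(~alarm & recv) = {q0, q3, q5}
AF (~alarm & recv): least fixpoint, start Z0 = {q0, q3, q5}, add states with every successor in Z. Already a fixed point.
Sat(AF (~alarm & recv)) = {q0, q3, q5}
A[(ready | ~alarm) U AF (~alarm & recv)]: least fixpoint, start Z0 = Sat(AF (~alarm & recv)) = {q0, q3, q5}, add states in Sat(ready | ~alarm) with every successor in Z. Already a fixed point.
Sat(A[(ready | ~alarm) U AF (~alarm & recv)]) = {q0, q3, q5}
EG A[(ready | ~alarm) U AF (~alarm & recv)]: greatest fixpoint, start Z0 = {q0, q3, q5}, keep only states in Sat with some successor in Z. Already a fixed point.
Sat(EG A[(ready | ~alarm) U AF (~alarm & recv)]) = {q0, q3, q5}
|Sat(EG A[(ready | ~alarm) U AF (~alarm & recv)])| = |{q0, q3, q5}| = 3.

3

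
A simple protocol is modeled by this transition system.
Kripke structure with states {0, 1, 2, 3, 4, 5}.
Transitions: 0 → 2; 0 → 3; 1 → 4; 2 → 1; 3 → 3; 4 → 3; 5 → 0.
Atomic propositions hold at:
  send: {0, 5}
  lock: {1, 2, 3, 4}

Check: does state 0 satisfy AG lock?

No

AG lock: greatest fixpoint, start Z0 = {1, 2, 3, 4}, keep only states in Sat with every successor in Z. Already a fixed point.
Sat(AG lock) = {1, 2, 3, 4}
0 ∉ Sat(AG lock) = {1, 2, 3, 4}, so the formula does not hold at 0.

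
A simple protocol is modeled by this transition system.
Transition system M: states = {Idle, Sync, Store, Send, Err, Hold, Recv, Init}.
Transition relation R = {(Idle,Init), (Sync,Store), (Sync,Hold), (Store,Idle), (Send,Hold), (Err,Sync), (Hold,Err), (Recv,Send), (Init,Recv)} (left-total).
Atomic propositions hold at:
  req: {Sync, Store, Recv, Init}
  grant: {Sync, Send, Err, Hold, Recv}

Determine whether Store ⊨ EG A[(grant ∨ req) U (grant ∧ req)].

Sat(grant ∨ req) = {Sync, Store, Send, Err, Hold, Recv, Init}
Sat(grant ∧ req) = {Sync, Recv}
A[(grant ∨ req) U (grant ∧ req)]: least fixpoint, start Z0 = Sat((grant ∧ req)) = {Sync, Recv}, add states in Sat(grant ∨ req) with every successor in Z. Z1 = {Sync, Err, Recv, Init}; Z2 = {Sync, Err, Hold, Recv, Init}; Z3 = {Sync, Send, Err, Hold, Recv, Init}; fixed.
Sat(A[(grant ∨ req) U (grant ∧ req)]) = {Sync, Send, Err, Hold, Recv, Init}
EG A[(grant ∨ req) U (grant ∧ req)]: greatest fixpoint, start Z0 = {Sync, Send, Err, Hold, Recv, Init}, keep only states in Sat with some successor in Z. Already a fixed point.
Sat(EG A[(grant ∨ req) U (grant ∧ req)]) = {Sync, Send, Err, Hold, Recv, Init}
Store ∉ Sat(EG A[(grant ∨ req) U (grant ∧ req)]) = {Sync, Send, Err, Hold, Recv, Init}, so the formula does not hold at Store.

No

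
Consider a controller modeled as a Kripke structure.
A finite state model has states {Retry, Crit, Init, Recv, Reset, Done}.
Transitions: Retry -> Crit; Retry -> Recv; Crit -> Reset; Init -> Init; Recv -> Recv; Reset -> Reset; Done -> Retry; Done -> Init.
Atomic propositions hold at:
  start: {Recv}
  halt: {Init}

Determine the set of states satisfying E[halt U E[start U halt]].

{Init}

E[start U halt]: least fixpoint, start Z0 = Sat(halt) = {Init}, add states in Sat(start) with some successor in Z. Already a fixed point.
Sat(E[start U halt]) = {Init}
E[halt U E[start U halt]]: least fixpoint, start Z0 = Sat(E[start U halt]) = {Init}, add states in Sat(halt) with some successor in Z. Already a fixed point.
Sat(E[halt U E[start U halt]]) = {Init}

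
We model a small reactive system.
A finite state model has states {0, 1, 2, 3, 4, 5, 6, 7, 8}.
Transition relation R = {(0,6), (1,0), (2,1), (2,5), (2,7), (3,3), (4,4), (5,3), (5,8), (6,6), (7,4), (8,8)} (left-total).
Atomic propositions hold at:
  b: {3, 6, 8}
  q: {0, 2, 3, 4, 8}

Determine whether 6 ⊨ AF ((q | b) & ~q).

Yes

Sat(q | b) = {0, 2, 3, 4, 6, 8}
Sat(~q) = {1, 5, 6, 7}
Sat((q | b) & ~q) = {6}
AF ((q | b) & ~q): least fixpoint, start Z0 = {6}, add states with every successor in Z. Z1 = {0, 6}; Z2 = {0, 1, 6}; fixed.
Sat(AF ((q | b) & ~q)) = {0, 1, 6}
6 ∈ Sat(AF ((q | b) & ~q)) = {0, 1, 6}, so the formula holds at 6.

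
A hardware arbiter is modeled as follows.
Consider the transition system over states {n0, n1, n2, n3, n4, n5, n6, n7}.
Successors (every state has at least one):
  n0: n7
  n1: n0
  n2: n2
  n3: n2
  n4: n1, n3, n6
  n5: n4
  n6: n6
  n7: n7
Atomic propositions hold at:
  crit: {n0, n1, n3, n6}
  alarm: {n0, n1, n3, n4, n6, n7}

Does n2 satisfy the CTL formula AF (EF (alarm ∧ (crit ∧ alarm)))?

Sat(crit ∧ alarm) = {n0, n1, n3, n6}
Sat(alarm ∧ (crit ∧ alarm)) = {n0, n1, n3, n6}
EF (alarm ∧ (crit ∧ alarm)): least fixpoint, start Z0 = {n0, n1, n3, n6}, add states with some successor in Z. Z1 = {n0, n1, n3, n4, n6}; Z2 = {n0, n1, n3, n4, n5, n6}; fixed.
Sat(EF (alarm ∧ (crit ∧ alarm))) = {n0, n1, n3, n4, n5, n6}
AF (EF (alarm ∧ (crit ∧ alarm))): least fixpoint, start Z0 = {n0, n1, n3, n4, n5, n6}, add states with every successor in Z. Already a fixed point.
Sat(AF (EF (alarm ∧ (crit ∧ alarm)))) = {n0, n1, n3, n4, n5, n6}
n2 ∉ Sat(AF (EF (alarm ∧ (crit ∧ alarm)))) = {n0, n1, n3, n4, n5, n6}, so the formula does not hold at n2.

No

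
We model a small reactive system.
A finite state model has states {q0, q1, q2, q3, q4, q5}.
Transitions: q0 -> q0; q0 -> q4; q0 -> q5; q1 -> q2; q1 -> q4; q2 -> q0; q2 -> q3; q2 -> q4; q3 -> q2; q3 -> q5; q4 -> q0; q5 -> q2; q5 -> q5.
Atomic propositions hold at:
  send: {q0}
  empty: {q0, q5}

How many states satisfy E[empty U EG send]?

EG send: greatest fixpoint, start Z0 = {q0}, keep only states in Sat with some successor in Z. Already a fixed point.
Sat(EG send) = {q0}
E[empty U EG send]: least fixpoint, start Z0 = Sat(EG send) = {q0}, add states in Sat(empty) with some successor in Z. Already a fixed point.
Sat(E[empty U EG send]) = {q0}
|Sat(E[empty U EG send])| = |{q0}| = 1.

1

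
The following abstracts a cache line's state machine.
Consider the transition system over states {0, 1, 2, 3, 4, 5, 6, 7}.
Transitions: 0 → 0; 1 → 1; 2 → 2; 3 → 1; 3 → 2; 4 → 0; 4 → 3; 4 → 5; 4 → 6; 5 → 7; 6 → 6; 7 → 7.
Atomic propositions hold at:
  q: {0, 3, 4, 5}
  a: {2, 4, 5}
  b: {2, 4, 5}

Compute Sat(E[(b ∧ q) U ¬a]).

Sat(b ∧ q) = {4, 5}
Sat(¬a) = {0, 1, 3, 6, 7}
E[(b ∧ q) U ¬a]: least fixpoint, start Z0 = Sat(¬a) = {0, 1, 3, 6, 7}, add states in Sat(b ∧ q) with some successor in Z. Z1 = {0, 1, 3, 4, 5, 6, 7}; fixed.
Sat(E[(b ∧ q) U ¬a]) = {0, 1, 3, 4, 5, 6, 7}

{0, 1, 3, 4, 5, 6, 7}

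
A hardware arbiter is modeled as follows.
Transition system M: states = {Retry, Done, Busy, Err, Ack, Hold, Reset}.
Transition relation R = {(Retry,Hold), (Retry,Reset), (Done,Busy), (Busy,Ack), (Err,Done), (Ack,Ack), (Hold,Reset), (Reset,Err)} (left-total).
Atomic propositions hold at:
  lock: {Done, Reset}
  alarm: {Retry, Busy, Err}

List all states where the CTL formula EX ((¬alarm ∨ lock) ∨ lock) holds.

Sat(¬alarm) = {Done, Ack, Hold, Reset}
Sat(¬alarm ∨ lock) = {Done, Ack, Hold, Reset}
Sat((¬alarm ∨ lock) ∨ lock) = {Done, Ack, Hold, Reset}
Sat(EX ((¬alarm ∨ lock) ∨ lock)) = {s : some successor in {Done, Ack, Hold, Reset}} = {Retry, Busy, Err, Ack, Hold}

{Retry, Busy, Err, Ack, Hold}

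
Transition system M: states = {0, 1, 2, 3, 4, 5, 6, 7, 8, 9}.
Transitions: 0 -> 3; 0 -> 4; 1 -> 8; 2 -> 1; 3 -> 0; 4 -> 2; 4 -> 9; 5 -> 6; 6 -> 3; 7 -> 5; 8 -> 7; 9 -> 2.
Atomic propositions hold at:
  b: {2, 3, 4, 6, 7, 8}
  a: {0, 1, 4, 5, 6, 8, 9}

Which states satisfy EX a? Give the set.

{0, 1, 2, 3, 4, 5, 7}

Sat(EX a) = {s : some successor in {0, 1, 4, 5, 6, 8, 9}} = {0, 1, 2, 3, 4, 5, 7}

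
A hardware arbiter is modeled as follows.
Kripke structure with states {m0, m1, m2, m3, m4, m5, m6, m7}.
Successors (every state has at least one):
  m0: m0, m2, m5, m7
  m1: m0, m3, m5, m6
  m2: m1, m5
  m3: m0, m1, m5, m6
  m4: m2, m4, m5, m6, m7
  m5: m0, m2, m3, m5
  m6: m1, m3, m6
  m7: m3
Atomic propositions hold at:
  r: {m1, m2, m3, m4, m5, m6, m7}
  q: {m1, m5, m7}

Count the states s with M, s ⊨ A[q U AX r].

Sat(AX r) = {s : every successor in {m1, m2, m3, m4, m5, m6, m7}} = {m2, m4, m6, m7}
A[q U AX r]: least fixpoint, start Z0 = Sat(AX r) = {m2, m4, m6, m7}, add states in Sat(q) with every successor in Z. Already a fixed point.
Sat(A[q U AX r]) = {m2, m4, m6, m7}
|Sat(A[q U AX r])| = |{m2, m4, m6, m7}| = 4.

4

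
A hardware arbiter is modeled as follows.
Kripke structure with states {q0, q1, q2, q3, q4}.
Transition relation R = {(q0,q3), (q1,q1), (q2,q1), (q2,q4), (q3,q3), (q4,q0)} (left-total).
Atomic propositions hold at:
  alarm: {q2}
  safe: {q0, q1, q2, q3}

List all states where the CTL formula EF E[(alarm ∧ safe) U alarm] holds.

{q2}

Sat(alarm ∧ safe) = {q2}
E[(alarm ∧ safe) U alarm]: least fixpoint, start Z0 = Sat(alarm) = {q2}, add states in Sat(alarm ∧ safe) with some successor in Z. Already a fixed point.
Sat(E[(alarm ∧ safe) U alarm]) = {q2}
EF E[(alarm ∧ safe) U alarm]: least fixpoint, start Z0 = {q2}, add states with some successor in Z. Already a fixed point.
Sat(EF E[(alarm ∧ safe) U alarm]) = {q2}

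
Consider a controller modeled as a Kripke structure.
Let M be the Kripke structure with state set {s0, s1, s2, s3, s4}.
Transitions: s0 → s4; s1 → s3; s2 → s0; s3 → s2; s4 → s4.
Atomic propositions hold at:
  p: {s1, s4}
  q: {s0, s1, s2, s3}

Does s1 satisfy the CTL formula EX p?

No

Sat(EX p) = {s : some successor in {s1, s4}} = {s0, s4}
s1 ∉ Sat(EX p) = {s0, s4}, so the formula does not hold at s1.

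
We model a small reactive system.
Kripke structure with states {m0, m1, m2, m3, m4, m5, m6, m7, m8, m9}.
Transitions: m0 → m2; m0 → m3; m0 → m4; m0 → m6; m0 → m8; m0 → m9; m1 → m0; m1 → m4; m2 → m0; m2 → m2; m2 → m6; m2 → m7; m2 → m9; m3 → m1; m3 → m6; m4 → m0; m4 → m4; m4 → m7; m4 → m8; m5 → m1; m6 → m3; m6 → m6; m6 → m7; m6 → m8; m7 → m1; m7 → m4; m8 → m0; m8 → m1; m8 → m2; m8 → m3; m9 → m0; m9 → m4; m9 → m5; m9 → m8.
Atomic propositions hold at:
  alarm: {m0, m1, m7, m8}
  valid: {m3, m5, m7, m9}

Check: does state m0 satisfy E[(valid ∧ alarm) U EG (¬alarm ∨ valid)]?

Sat(valid ∧ alarm) = {m7}
Sat(¬alarm) = {m2, m3, m4, m5, m6, m9}
Sat(¬alarm ∨ valid) = {m2, m3, m4, m5, m6, m7, m9}
EG (¬alarm ∨ valid): greatest fixpoint, start Z0 = {m2, m3, m4, m5, m6, m7, m9}, keep only states in Sat with some successor in Z. Z1 = {m2, m3, m4, m6, m7, m9}; fixed.
Sat(EG (¬alarm ∨ valid)) = {m2, m3, m4, m6, m7, m9}
E[(valid ∧ alarm) U EG (¬alarm ∨ valid)]: least fixpoint, start Z0 = Sat(EG (¬alarm ∨ valid)) = {m2, m3, m4, m6, m7, m9}, add states in Sat(valid ∧ alarm) with some successor in Z. Already a fixed point.
Sat(E[(valid ∧ alarm) U EG (¬alarm ∨ valid)]) = {m2, m3, m4, m6, m7, m9}
m0 ∉ Sat(E[(valid ∧ alarm) U EG (¬alarm ∨ valid)]) = {m2, m3, m4, m6, m7, m9}, so the formula does not hold at m0.

No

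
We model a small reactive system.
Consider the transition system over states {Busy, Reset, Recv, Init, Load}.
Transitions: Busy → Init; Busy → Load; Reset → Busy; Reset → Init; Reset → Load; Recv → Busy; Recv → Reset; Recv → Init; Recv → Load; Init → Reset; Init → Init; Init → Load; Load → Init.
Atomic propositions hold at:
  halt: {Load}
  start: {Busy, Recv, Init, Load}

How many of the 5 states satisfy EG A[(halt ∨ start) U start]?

4

Sat(halt ∨ start) = {Busy, Recv, Init, Load}
A[(halt ∨ start) U start]: least fixpoint, start Z0 = Sat(start) = {Busy, Recv, Init, Load}, add states in Sat(halt ∨ start) with every successor in Z. Already a fixed point.
Sat(A[(halt ∨ start) U start]) = {Busy, Recv, Init, Load}
EG A[(halt ∨ start) U start]: greatest fixpoint, start Z0 = {Busy, Recv, Init, Load}, keep only states in Sat with some successor in Z. Already a fixed point.
Sat(EG A[(halt ∨ start) U start]) = {Busy, Recv, Init, Load}
|Sat(EG A[(halt ∨ start) U start])| = |{Busy, Recv, Init, Load}| = 4.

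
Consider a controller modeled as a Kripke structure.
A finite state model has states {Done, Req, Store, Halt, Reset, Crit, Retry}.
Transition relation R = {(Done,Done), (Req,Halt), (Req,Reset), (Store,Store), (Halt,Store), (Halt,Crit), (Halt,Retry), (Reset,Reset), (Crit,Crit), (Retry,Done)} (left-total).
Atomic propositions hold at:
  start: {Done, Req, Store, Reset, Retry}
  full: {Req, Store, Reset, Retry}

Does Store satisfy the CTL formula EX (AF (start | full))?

Yes

Sat(start | full) = {Done, Req, Store, Reset, Retry}
AF (start | full): least fixpoint, start Z0 = {Done, Req, Store, Reset, Retry}, add states with every successor in Z. Already a fixed point.
Sat(AF (start | full)) = {Done, Req, Store, Reset, Retry}
Sat(EX (AF (start | full))) = {s : some successor in {Done, Req, Store, Reset, Retry}} = {Done, Req, Store, Halt, Reset, Retry}
Store ∈ Sat(EX (AF (start | full))) = {Done, Req, Store, Halt, Reset, Retry}, so the formula holds at Store.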